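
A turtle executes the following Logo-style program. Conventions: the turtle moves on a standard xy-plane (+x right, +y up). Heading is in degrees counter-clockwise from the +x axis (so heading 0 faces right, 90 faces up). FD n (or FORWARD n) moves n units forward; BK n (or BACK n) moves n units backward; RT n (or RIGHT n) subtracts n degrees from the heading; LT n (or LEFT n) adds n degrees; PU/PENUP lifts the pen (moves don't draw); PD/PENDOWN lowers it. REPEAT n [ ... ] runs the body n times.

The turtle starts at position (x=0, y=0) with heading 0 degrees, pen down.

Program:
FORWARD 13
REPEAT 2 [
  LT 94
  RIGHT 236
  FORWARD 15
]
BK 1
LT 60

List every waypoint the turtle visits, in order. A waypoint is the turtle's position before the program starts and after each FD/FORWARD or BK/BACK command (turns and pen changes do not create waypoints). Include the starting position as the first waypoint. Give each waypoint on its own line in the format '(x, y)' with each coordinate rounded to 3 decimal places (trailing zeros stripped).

Executing turtle program step by step:
Start: pos=(0,0), heading=0, pen down
FD 13: (0,0) -> (13,0) [heading=0, draw]
REPEAT 2 [
  -- iteration 1/2 --
  LT 94: heading 0 -> 94
  RT 236: heading 94 -> 218
  FD 15: (13,0) -> (1.18,-9.235) [heading=218, draw]
  -- iteration 2/2 --
  LT 94: heading 218 -> 312
  RT 236: heading 312 -> 76
  FD 15: (1.18,-9.235) -> (4.809,5.32) [heading=76, draw]
]
BK 1: (4.809,5.32) -> (4.567,4.349) [heading=76, draw]
LT 60: heading 76 -> 136
Final: pos=(4.567,4.349), heading=136, 4 segment(s) drawn
Waypoints (5 total):
(0, 0)
(13, 0)
(1.18, -9.235)
(4.809, 5.32)
(4.567, 4.349)

Answer: (0, 0)
(13, 0)
(1.18, -9.235)
(4.809, 5.32)
(4.567, 4.349)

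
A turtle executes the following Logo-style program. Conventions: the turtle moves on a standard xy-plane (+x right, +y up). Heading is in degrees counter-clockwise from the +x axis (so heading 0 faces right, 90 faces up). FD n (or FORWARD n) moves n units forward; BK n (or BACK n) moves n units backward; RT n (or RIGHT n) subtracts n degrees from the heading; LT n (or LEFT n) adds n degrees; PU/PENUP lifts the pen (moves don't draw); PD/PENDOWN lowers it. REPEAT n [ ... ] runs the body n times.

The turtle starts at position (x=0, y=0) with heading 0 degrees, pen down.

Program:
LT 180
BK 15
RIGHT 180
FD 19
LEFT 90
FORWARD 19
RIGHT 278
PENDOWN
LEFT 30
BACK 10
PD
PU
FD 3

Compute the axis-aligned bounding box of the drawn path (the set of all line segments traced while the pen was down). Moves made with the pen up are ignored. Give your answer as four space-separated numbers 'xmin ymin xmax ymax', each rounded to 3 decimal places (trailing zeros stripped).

Executing turtle program step by step:
Start: pos=(0,0), heading=0, pen down
LT 180: heading 0 -> 180
BK 15: (0,0) -> (15,0) [heading=180, draw]
RT 180: heading 180 -> 0
FD 19: (15,0) -> (34,0) [heading=0, draw]
LT 90: heading 0 -> 90
FD 19: (34,0) -> (34,19) [heading=90, draw]
RT 278: heading 90 -> 172
PD: pen down
LT 30: heading 172 -> 202
BK 10: (34,19) -> (43.272,22.746) [heading=202, draw]
PD: pen down
PU: pen up
FD 3: (43.272,22.746) -> (40.49,21.622) [heading=202, move]
Final: pos=(40.49,21.622), heading=202, 4 segment(s) drawn

Segment endpoints: x in {0, 15, 34, 43.272}, y in {0, 0, 19, 22.746}
xmin=0, ymin=0, xmax=43.272, ymax=22.746

Answer: 0 0 43.272 22.746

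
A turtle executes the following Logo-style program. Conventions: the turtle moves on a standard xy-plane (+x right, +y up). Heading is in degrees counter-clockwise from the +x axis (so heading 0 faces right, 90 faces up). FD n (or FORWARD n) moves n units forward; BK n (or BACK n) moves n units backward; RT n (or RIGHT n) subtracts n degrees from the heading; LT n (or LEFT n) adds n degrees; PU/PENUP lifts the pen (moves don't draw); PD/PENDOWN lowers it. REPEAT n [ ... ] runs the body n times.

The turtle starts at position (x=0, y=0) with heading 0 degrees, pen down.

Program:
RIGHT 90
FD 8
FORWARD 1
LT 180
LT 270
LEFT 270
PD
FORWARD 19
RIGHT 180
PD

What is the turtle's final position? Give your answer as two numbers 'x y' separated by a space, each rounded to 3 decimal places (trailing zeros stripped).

Executing turtle program step by step:
Start: pos=(0,0), heading=0, pen down
RT 90: heading 0 -> 270
FD 8: (0,0) -> (0,-8) [heading=270, draw]
FD 1: (0,-8) -> (0,-9) [heading=270, draw]
LT 180: heading 270 -> 90
LT 270: heading 90 -> 0
LT 270: heading 0 -> 270
PD: pen down
FD 19: (0,-9) -> (0,-28) [heading=270, draw]
RT 180: heading 270 -> 90
PD: pen down
Final: pos=(0,-28), heading=90, 3 segment(s) drawn

Answer: 0 -28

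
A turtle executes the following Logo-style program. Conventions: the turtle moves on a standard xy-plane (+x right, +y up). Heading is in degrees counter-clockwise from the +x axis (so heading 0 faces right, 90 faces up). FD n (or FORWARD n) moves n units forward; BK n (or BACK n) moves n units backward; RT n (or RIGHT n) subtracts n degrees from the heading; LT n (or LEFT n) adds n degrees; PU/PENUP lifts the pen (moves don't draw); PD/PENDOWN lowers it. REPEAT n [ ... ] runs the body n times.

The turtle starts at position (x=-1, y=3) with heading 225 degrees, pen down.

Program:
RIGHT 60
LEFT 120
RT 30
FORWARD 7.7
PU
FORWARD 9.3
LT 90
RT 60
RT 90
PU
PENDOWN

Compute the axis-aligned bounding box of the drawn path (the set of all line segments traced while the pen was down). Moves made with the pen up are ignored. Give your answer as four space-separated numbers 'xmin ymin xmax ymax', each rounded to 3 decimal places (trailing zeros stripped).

Answer: -2.993 -4.438 -1 3

Derivation:
Executing turtle program step by step:
Start: pos=(-1,3), heading=225, pen down
RT 60: heading 225 -> 165
LT 120: heading 165 -> 285
RT 30: heading 285 -> 255
FD 7.7: (-1,3) -> (-2.993,-4.438) [heading=255, draw]
PU: pen up
FD 9.3: (-2.993,-4.438) -> (-5.4,-13.421) [heading=255, move]
LT 90: heading 255 -> 345
RT 60: heading 345 -> 285
RT 90: heading 285 -> 195
PU: pen up
PD: pen down
Final: pos=(-5.4,-13.421), heading=195, 1 segment(s) drawn

Segment endpoints: x in {-2.993, -1}, y in {-4.438, 3}
xmin=-2.993, ymin=-4.438, xmax=-1, ymax=3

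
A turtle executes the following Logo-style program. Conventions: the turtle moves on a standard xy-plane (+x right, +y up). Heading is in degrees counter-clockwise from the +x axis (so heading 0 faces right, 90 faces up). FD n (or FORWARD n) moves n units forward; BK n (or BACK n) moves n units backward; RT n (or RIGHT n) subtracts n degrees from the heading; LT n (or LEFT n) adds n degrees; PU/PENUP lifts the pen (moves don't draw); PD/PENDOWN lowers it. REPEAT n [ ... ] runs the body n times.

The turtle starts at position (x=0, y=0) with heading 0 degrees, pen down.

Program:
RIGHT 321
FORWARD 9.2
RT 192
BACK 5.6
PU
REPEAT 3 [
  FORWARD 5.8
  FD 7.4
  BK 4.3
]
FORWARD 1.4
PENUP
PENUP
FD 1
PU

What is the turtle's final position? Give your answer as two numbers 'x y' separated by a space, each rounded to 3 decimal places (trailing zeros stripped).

Answer: -13.789 -4.879

Derivation:
Executing turtle program step by step:
Start: pos=(0,0), heading=0, pen down
RT 321: heading 0 -> 39
FD 9.2: (0,0) -> (7.15,5.79) [heading=39, draw]
RT 192: heading 39 -> 207
BK 5.6: (7.15,5.79) -> (12.139,8.332) [heading=207, draw]
PU: pen up
REPEAT 3 [
  -- iteration 1/3 --
  FD 5.8: (12.139,8.332) -> (6.972,5.699) [heading=207, move]
  FD 7.4: (6.972,5.699) -> (0.378,2.339) [heading=207, move]
  BK 4.3: (0.378,2.339) -> (4.209,4.292) [heading=207, move]
  -- iteration 2/3 --
  FD 5.8: (4.209,4.292) -> (-0.958,1.658) [heading=207, move]
  FD 7.4: (-0.958,1.658) -> (-7.552,-1.701) [heading=207, move]
  BK 4.3: (-7.552,-1.701) -> (-3.721,0.251) [heading=207, move]
  -- iteration 3/3 --
  FD 5.8: (-3.721,0.251) -> (-8.888,-2.382) [heading=207, move]
  FD 7.4: (-8.888,-2.382) -> (-15.482,-5.742) [heading=207, move]
  BK 4.3: (-15.482,-5.742) -> (-11.65,-3.789) [heading=207, move]
]
FD 1.4: (-11.65,-3.789) -> (-12.898,-4.425) [heading=207, move]
PU: pen up
PU: pen up
FD 1: (-12.898,-4.425) -> (-13.789,-4.879) [heading=207, move]
PU: pen up
Final: pos=(-13.789,-4.879), heading=207, 2 segment(s) drawn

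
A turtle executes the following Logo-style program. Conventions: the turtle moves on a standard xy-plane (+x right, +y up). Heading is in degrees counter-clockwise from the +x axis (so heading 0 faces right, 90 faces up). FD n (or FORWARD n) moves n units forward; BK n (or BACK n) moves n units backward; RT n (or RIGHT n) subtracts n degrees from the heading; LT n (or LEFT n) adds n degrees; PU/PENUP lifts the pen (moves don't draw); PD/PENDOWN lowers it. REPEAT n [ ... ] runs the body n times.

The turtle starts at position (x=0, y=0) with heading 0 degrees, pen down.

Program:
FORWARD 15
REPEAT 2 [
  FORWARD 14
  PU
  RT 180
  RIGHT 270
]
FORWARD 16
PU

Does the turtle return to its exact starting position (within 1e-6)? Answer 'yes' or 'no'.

Answer: no

Derivation:
Executing turtle program step by step:
Start: pos=(0,0), heading=0, pen down
FD 15: (0,0) -> (15,0) [heading=0, draw]
REPEAT 2 [
  -- iteration 1/2 --
  FD 14: (15,0) -> (29,0) [heading=0, draw]
  PU: pen up
  RT 180: heading 0 -> 180
  RT 270: heading 180 -> 270
  -- iteration 2/2 --
  FD 14: (29,0) -> (29,-14) [heading=270, move]
  PU: pen up
  RT 180: heading 270 -> 90
  RT 270: heading 90 -> 180
]
FD 16: (29,-14) -> (13,-14) [heading=180, move]
PU: pen up
Final: pos=(13,-14), heading=180, 2 segment(s) drawn

Start position: (0, 0)
Final position: (13, -14)
Distance = 19.105; >= 1e-6 -> NOT closed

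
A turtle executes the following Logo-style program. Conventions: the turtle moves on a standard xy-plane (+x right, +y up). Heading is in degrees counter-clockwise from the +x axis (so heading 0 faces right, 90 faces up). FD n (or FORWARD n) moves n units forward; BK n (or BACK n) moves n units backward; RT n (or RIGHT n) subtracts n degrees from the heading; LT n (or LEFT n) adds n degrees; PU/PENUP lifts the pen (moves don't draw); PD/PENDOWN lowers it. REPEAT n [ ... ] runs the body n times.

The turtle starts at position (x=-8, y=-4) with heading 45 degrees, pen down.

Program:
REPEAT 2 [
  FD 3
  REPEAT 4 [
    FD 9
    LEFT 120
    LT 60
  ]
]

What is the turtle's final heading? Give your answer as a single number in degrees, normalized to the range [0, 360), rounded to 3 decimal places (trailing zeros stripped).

Answer: 45

Derivation:
Executing turtle program step by step:
Start: pos=(-8,-4), heading=45, pen down
REPEAT 2 [
  -- iteration 1/2 --
  FD 3: (-8,-4) -> (-5.879,-1.879) [heading=45, draw]
  REPEAT 4 [
    -- iteration 1/4 --
    FD 9: (-5.879,-1.879) -> (0.485,4.485) [heading=45, draw]
    LT 120: heading 45 -> 165
    LT 60: heading 165 -> 225
    -- iteration 2/4 --
    FD 9: (0.485,4.485) -> (-5.879,-1.879) [heading=225, draw]
    LT 120: heading 225 -> 345
    LT 60: heading 345 -> 45
    -- iteration 3/4 --
    FD 9: (-5.879,-1.879) -> (0.485,4.485) [heading=45, draw]
    LT 120: heading 45 -> 165
    LT 60: heading 165 -> 225
    -- iteration 4/4 --
    FD 9: (0.485,4.485) -> (-5.879,-1.879) [heading=225, draw]
    LT 120: heading 225 -> 345
    LT 60: heading 345 -> 45
  ]
  -- iteration 2/2 --
  FD 3: (-5.879,-1.879) -> (-3.757,0.243) [heading=45, draw]
  REPEAT 4 [
    -- iteration 1/4 --
    FD 9: (-3.757,0.243) -> (2.607,6.607) [heading=45, draw]
    LT 120: heading 45 -> 165
    LT 60: heading 165 -> 225
    -- iteration 2/4 --
    FD 9: (2.607,6.607) -> (-3.757,0.243) [heading=225, draw]
    LT 120: heading 225 -> 345
    LT 60: heading 345 -> 45
    -- iteration 3/4 --
    FD 9: (-3.757,0.243) -> (2.607,6.607) [heading=45, draw]
    LT 120: heading 45 -> 165
    LT 60: heading 165 -> 225
    -- iteration 4/4 --
    FD 9: (2.607,6.607) -> (-3.757,0.243) [heading=225, draw]
    LT 120: heading 225 -> 345
    LT 60: heading 345 -> 45
  ]
]
Final: pos=(-3.757,0.243), heading=45, 10 segment(s) drawn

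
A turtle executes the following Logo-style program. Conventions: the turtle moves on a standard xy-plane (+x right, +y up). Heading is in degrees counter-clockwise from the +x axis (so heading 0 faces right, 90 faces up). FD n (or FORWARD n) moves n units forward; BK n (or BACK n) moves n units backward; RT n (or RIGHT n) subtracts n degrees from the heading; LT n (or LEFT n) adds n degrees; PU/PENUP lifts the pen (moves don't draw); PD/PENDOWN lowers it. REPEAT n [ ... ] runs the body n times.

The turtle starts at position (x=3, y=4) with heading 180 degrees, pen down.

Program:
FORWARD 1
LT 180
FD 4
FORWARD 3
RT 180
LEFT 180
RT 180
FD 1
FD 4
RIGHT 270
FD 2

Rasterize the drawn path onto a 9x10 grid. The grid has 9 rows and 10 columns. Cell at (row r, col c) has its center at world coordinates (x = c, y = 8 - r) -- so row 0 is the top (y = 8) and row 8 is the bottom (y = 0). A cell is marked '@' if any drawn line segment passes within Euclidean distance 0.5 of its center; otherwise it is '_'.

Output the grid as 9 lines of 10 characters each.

Segment 0: (3,4) -> (2,4)
Segment 1: (2,4) -> (6,4)
Segment 2: (6,4) -> (9,4)
Segment 3: (9,4) -> (8,4)
Segment 4: (8,4) -> (4,4)
Segment 5: (4,4) -> (4,2)

Answer: __________
__________
__________
__________
__@@@@@@@@
____@_____
____@_____
__________
__________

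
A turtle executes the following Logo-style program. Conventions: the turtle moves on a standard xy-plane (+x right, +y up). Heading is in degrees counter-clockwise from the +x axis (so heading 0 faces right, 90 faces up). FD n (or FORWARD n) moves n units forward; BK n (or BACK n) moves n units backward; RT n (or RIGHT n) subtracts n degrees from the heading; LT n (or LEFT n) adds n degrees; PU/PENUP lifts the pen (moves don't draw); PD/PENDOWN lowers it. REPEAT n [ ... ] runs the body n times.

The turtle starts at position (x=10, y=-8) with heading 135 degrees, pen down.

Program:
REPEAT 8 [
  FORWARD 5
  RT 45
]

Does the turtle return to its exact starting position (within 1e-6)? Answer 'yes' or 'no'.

Executing turtle program step by step:
Start: pos=(10,-8), heading=135, pen down
REPEAT 8 [
  -- iteration 1/8 --
  FD 5: (10,-8) -> (6.464,-4.464) [heading=135, draw]
  RT 45: heading 135 -> 90
  -- iteration 2/8 --
  FD 5: (6.464,-4.464) -> (6.464,0.536) [heading=90, draw]
  RT 45: heading 90 -> 45
  -- iteration 3/8 --
  FD 5: (6.464,0.536) -> (10,4.071) [heading=45, draw]
  RT 45: heading 45 -> 0
  -- iteration 4/8 --
  FD 5: (10,4.071) -> (15,4.071) [heading=0, draw]
  RT 45: heading 0 -> 315
  -- iteration 5/8 --
  FD 5: (15,4.071) -> (18.536,0.536) [heading=315, draw]
  RT 45: heading 315 -> 270
  -- iteration 6/8 --
  FD 5: (18.536,0.536) -> (18.536,-4.464) [heading=270, draw]
  RT 45: heading 270 -> 225
  -- iteration 7/8 --
  FD 5: (18.536,-4.464) -> (15,-8) [heading=225, draw]
  RT 45: heading 225 -> 180
  -- iteration 8/8 --
  FD 5: (15,-8) -> (10,-8) [heading=180, draw]
  RT 45: heading 180 -> 135
]
Final: pos=(10,-8), heading=135, 8 segment(s) drawn

Start position: (10, -8)
Final position: (10, -8)
Distance = 0; < 1e-6 -> CLOSED

Answer: yes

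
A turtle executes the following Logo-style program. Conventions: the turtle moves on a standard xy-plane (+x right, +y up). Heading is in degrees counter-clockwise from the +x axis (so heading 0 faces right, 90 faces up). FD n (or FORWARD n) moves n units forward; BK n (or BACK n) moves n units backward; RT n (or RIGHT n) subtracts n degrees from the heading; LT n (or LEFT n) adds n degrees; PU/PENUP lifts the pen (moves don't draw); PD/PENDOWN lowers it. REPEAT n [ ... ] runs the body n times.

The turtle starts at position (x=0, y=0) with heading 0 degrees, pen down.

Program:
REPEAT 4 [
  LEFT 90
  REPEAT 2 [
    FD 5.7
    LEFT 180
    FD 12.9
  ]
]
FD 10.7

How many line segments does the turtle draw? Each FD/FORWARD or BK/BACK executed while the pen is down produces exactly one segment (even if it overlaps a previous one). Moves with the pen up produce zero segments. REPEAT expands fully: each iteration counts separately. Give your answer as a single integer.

Executing turtle program step by step:
Start: pos=(0,0), heading=0, pen down
REPEAT 4 [
  -- iteration 1/4 --
  LT 90: heading 0 -> 90
  REPEAT 2 [
    -- iteration 1/2 --
    FD 5.7: (0,0) -> (0,5.7) [heading=90, draw]
    LT 180: heading 90 -> 270
    FD 12.9: (0,5.7) -> (0,-7.2) [heading=270, draw]
    -- iteration 2/2 --
    FD 5.7: (0,-7.2) -> (0,-12.9) [heading=270, draw]
    LT 180: heading 270 -> 90
    FD 12.9: (0,-12.9) -> (0,0) [heading=90, draw]
  ]
  -- iteration 2/4 --
  LT 90: heading 90 -> 180
  REPEAT 2 [
    -- iteration 1/2 --
    FD 5.7: (0,0) -> (-5.7,0) [heading=180, draw]
    LT 180: heading 180 -> 0
    FD 12.9: (-5.7,0) -> (7.2,0) [heading=0, draw]
    -- iteration 2/2 --
    FD 5.7: (7.2,0) -> (12.9,0) [heading=0, draw]
    LT 180: heading 0 -> 180
    FD 12.9: (12.9,0) -> (0,0) [heading=180, draw]
  ]
  -- iteration 3/4 --
  LT 90: heading 180 -> 270
  REPEAT 2 [
    -- iteration 1/2 --
    FD 5.7: (0,0) -> (0,-5.7) [heading=270, draw]
    LT 180: heading 270 -> 90
    FD 12.9: (0,-5.7) -> (0,7.2) [heading=90, draw]
    -- iteration 2/2 --
    FD 5.7: (0,7.2) -> (0,12.9) [heading=90, draw]
    LT 180: heading 90 -> 270
    FD 12.9: (0,12.9) -> (0,0) [heading=270, draw]
  ]
  -- iteration 4/4 --
  LT 90: heading 270 -> 0
  REPEAT 2 [
    -- iteration 1/2 --
    FD 5.7: (0,0) -> (5.7,0) [heading=0, draw]
    LT 180: heading 0 -> 180
    FD 12.9: (5.7,0) -> (-7.2,0) [heading=180, draw]
    -- iteration 2/2 --
    FD 5.7: (-7.2,0) -> (-12.9,0) [heading=180, draw]
    LT 180: heading 180 -> 0
    FD 12.9: (-12.9,0) -> (0,0) [heading=0, draw]
  ]
]
FD 10.7: (0,0) -> (10.7,0) [heading=0, draw]
Final: pos=(10.7,0), heading=0, 17 segment(s) drawn
Segments drawn: 17

Answer: 17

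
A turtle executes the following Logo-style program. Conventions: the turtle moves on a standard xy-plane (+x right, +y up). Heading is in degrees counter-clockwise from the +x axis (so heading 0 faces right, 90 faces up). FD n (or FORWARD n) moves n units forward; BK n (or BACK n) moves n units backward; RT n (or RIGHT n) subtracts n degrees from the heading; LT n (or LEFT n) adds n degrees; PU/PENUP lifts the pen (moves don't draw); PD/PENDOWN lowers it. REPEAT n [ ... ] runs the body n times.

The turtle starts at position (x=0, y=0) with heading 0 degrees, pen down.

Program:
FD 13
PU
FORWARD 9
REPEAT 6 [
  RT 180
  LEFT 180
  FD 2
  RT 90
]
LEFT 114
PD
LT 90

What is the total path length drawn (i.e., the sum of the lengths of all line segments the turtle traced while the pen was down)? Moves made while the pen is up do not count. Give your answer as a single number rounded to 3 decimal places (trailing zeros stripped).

Executing turtle program step by step:
Start: pos=(0,0), heading=0, pen down
FD 13: (0,0) -> (13,0) [heading=0, draw]
PU: pen up
FD 9: (13,0) -> (22,0) [heading=0, move]
REPEAT 6 [
  -- iteration 1/6 --
  RT 180: heading 0 -> 180
  LT 180: heading 180 -> 0
  FD 2: (22,0) -> (24,0) [heading=0, move]
  RT 90: heading 0 -> 270
  -- iteration 2/6 --
  RT 180: heading 270 -> 90
  LT 180: heading 90 -> 270
  FD 2: (24,0) -> (24,-2) [heading=270, move]
  RT 90: heading 270 -> 180
  -- iteration 3/6 --
  RT 180: heading 180 -> 0
  LT 180: heading 0 -> 180
  FD 2: (24,-2) -> (22,-2) [heading=180, move]
  RT 90: heading 180 -> 90
  -- iteration 4/6 --
  RT 180: heading 90 -> 270
  LT 180: heading 270 -> 90
  FD 2: (22,-2) -> (22,0) [heading=90, move]
  RT 90: heading 90 -> 0
  -- iteration 5/6 --
  RT 180: heading 0 -> 180
  LT 180: heading 180 -> 0
  FD 2: (22,0) -> (24,0) [heading=0, move]
  RT 90: heading 0 -> 270
  -- iteration 6/6 --
  RT 180: heading 270 -> 90
  LT 180: heading 90 -> 270
  FD 2: (24,0) -> (24,-2) [heading=270, move]
  RT 90: heading 270 -> 180
]
LT 114: heading 180 -> 294
PD: pen down
LT 90: heading 294 -> 24
Final: pos=(24,-2), heading=24, 1 segment(s) drawn

Segment lengths:
  seg 1: (0,0) -> (13,0), length = 13
Total = 13

Answer: 13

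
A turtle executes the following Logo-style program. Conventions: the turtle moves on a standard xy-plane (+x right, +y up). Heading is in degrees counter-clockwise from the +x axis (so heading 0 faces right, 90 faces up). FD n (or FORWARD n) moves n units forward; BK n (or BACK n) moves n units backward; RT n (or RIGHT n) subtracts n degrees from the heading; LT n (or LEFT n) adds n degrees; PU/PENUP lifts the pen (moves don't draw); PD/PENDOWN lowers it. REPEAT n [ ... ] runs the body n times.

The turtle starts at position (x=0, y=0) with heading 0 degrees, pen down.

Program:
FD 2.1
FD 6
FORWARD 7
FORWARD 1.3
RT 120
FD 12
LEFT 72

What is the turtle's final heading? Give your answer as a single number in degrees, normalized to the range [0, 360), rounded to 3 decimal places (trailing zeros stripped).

Executing turtle program step by step:
Start: pos=(0,0), heading=0, pen down
FD 2.1: (0,0) -> (2.1,0) [heading=0, draw]
FD 6: (2.1,0) -> (8.1,0) [heading=0, draw]
FD 7: (8.1,0) -> (15.1,0) [heading=0, draw]
FD 1.3: (15.1,0) -> (16.4,0) [heading=0, draw]
RT 120: heading 0 -> 240
FD 12: (16.4,0) -> (10.4,-10.392) [heading=240, draw]
LT 72: heading 240 -> 312
Final: pos=(10.4,-10.392), heading=312, 5 segment(s) drawn

Answer: 312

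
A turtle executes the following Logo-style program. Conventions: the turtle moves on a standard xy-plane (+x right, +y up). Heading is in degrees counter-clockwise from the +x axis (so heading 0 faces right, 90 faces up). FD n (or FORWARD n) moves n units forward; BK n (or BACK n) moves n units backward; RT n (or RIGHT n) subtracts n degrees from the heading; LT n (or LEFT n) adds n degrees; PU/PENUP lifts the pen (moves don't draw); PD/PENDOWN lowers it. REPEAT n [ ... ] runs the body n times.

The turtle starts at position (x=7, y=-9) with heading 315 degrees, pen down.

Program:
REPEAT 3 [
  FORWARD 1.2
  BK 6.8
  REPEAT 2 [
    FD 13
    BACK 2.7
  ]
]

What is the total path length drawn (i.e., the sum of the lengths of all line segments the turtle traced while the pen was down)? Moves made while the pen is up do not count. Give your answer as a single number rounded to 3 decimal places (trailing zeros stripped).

Answer: 118.2

Derivation:
Executing turtle program step by step:
Start: pos=(7,-9), heading=315, pen down
REPEAT 3 [
  -- iteration 1/3 --
  FD 1.2: (7,-9) -> (7.849,-9.849) [heading=315, draw]
  BK 6.8: (7.849,-9.849) -> (3.04,-5.04) [heading=315, draw]
  REPEAT 2 [
    -- iteration 1/2 --
    FD 13: (3.04,-5.04) -> (12.233,-14.233) [heading=315, draw]
    BK 2.7: (12.233,-14.233) -> (10.323,-12.323) [heading=315, draw]
    -- iteration 2/2 --
    FD 13: (10.323,-12.323) -> (19.516,-21.516) [heading=315, draw]
    BK 2.7: (19.516,-21.516) -> (17.607,-19.607) [heading=315, draw]
  ]
  -- iteration 2/3 --
  FD 1.2: (17.607,-19.607) -> (18.455,-20.455) [heading=315, draw]
  BK 6.8: (18.455,-20.455) -> (13.647,-15.647) [heading=315, draw]
  REPEAT 2 [
    -- iteration 1/2 --
    FD 13: (13.647,-15.647) -> (22.839,-24.839) [heading=315, draw]
    BK 2.7: (22.839,-24.839) -> (20.93,-22.93) [heading=315, draw]
    -- iteration 2/2 --
    FD 13: (20.93,-22.93) -> (30.122,-32.122) [heading=315, draw]
    BK 2.7: (30.122,-32.122) -> (28.213,-30.213) [heading=315, draw]
  ]
  -- iteration 3/3 --
  FD 1.2: (28.213,-30.213) -> (29.062,-31.062) [heading=315, draw]
  BK 6.8: (29.062,-31.062) -> (24.253,-26.253) [heading=315, draw]
  REPEAT 2 [
    -- iteration 1/2 --
    FD 13: (24.253,-26.253) -> (33.446,-35.446) [heading=315, draw]
    BK 2.7: (33.446,-35.446) -> (31.537,-33.537) [heading=315, draw]
    -- iteration 2/2 --
    FD 13: (31.537,-33.537) -> (40.729,-42.729) [heading=315, draw]
    BK 2.7: (40.729,-42.729) -> (38.82,-40.82) [heading=315, draw]
  ]
]
Final: pos=(38.82,-40.82), heading=315, 18 segment(s) drawn

Segment lengths:
  seg 1: (7,-9) -> (7.849,-9.849), length = 1.2
  seg 2: (7.849,-9.849) -> (3.04,-5.04), length = 6.8
  seg 3: (3.04,-5.04) -> (12.233,-14.233), length = 13
  seg 4: (12.233,-14.233) -> (10.323,-12.323), length = 2.7
  seg 5: (10.323,-12.323) -> (19.516,-21.516), length = 13
  seg 6: (19.516,-21.516) -> (17.607,-19.607), length = 2.7
  seg 7: (17.607,-19.607) -> (18.455,-20.455), length = 1.2
  seg 8: (18.455,-20.455) -> (13.647,-15.647), length = 6.8
  seg 9: (13.647,-15.647) -> (22.839,-24.839), length = 13
  seg 10: (22.839,-24.839) -> (20.93,-22.93), length = 2.7
  seg 11: (20.93,-22.93) -> (30.122,-32.122), length = 13
  seg 12: (30.122,-32.122) -> (28.213,-30.213), length = 2.7
  seg 13: (28.213,-30.213) -> (29.062,-31.062), length = 1.2
  seg 14: (29.062,-31.062) -> (24.253,-26.253), length = 6.8
  seg 15: (24.253,-26.253) -> (33.446,-35.446), length = 13
  seg 16: (33.446,-35.446) -> (31.537,-33.537), length = 2.7
  seg 17: (31.537,-33.537) -> (40.729,-42.729), length = 13
  seg 18: (40.729,-42.729) -> (38.82,-40.82), length = 2.7
Total = 118.2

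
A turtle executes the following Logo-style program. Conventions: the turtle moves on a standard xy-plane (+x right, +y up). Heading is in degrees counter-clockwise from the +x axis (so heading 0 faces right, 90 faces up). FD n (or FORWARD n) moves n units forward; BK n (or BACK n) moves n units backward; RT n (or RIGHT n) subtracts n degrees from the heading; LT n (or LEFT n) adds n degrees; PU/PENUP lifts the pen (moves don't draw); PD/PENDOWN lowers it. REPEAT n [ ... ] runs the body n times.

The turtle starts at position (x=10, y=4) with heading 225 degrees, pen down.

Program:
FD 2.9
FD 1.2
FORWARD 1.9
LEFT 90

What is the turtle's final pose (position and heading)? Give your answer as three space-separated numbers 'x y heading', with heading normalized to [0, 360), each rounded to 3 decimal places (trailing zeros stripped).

Executing turtle program step by step:
Start: pos=(10,4), heading=225, pen down
FD 2.9: (10,4) -> (7.949,1.949) [heading=225, draw]
FD 1.2: (7.949,1.949) -> (7.101,1.101) [heading=225, draw]
FD 1.9: (7.101,1.101) -> (5.757,-0.243) [heading=225, draw]
LT 90: heading 225 -> 315
Final: pos=(5.757,-0.243), heading=315, 3 segment(s) drawn

Answer: 5.757 -0.243 315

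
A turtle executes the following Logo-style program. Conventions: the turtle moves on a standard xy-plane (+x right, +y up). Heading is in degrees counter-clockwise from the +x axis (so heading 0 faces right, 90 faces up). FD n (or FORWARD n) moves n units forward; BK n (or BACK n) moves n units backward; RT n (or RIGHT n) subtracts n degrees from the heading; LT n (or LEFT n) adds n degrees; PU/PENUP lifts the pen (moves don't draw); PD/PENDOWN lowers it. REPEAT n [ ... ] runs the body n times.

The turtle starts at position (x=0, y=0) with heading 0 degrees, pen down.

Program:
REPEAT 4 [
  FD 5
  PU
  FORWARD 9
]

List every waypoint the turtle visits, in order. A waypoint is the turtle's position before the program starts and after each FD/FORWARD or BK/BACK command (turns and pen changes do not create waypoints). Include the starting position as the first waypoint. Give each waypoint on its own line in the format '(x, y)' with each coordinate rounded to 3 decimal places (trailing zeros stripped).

Answer: (0, 0)
(5, 0)
(14, 0)
(19, 0)
(28, 0)
(33, 0)
(42, 0)
(47, 0)
(56, 0)

Derivation:
Executing turtle program step by step:
Start: pos=(0,0), heading=0, pen down
REPEAT 4 [
  -- iteration 1/4 --
  FD 5: (0,0) -> (5,0) [heading=0, draw]
  PU: pen up
  FD 9: (5,0) -> (14,0) [heading=0, move]
  -- iteration 2/4 --
  FD 5: (14,0) -> (19,0) [heading=0, move]
  PU: pen up
  FD 9: (19,0) -> (28,0) [heading=0, move]
  -- iteration 3/4 --
  FD 5: (28,0) -> (33,0) [heading=0, move]
  PU: pen up
  FD 9: (33,0) -> (42,0) [heading=0, move]
  -- iteration 4/4 --
  FD 5: (42,0) -> (47,0) [heading=0, move]
  PU: pen up
  FD 9: (47,0) -> (56,0) [heading=0, move]
]
Final: pos=(56,0), heading=0, 1 segment(s) drawn
Waypoints (9 total):
(0, 0)
(5, 0)
(14, 0)
(19, 0)
(28, 0)
(33, 0)
(42, 0)
(47, 0)
(56, 0)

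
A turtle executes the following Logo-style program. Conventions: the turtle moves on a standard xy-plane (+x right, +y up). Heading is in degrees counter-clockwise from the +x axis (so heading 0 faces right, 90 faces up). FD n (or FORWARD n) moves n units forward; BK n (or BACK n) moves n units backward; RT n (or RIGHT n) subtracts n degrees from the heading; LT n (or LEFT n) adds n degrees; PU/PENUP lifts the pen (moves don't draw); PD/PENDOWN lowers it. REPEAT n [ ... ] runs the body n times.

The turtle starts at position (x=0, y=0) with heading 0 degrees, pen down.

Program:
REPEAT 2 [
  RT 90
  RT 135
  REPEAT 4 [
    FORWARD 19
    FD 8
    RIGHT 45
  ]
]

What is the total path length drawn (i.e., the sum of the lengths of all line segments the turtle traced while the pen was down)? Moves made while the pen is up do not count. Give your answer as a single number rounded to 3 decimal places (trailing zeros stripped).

Answer: 216

Derivation:
Executing turtle program step by step:
Start: pos=(0,0), heading=0, pen down
REPEAT 2 [
  -- iteration 1/2 --
  RT 90: heading 0 -> 270
  RT 135: heading 270 -> 135
  REPEAT 4 [
    -- iteration 1/4 --
    FD 19: (0,0) -> (-13.435,13.435) [heading=135, draw]
    FD 8: (-13.435,13.435) -> (-19.092,19.092) [heading=135, draw]
    RT 45: heading 135 -> 90
    -- iteration 2/4 --
    FD 19: (-19.092,19.092) -> (-19.092,38.092) [heading=90, draw]
    FD 8: (-19.092,38.092) -> (-19.092,46.092) [heading=90, draw]
    RT 45: heading 90 -> 45
    -- iteration 3/4 --
    FD 19: (-19.092,46.092) -> (-5.657,59.527) [heading=45, draw]
    FD 8: (-5.657,59.527) -> (0,65.184) [heading=45, draw]
    RT 45: heading 45 -> 0
    -- iteration 4/4 --
    FD 19: (0,65.184) -> (19,65.184) [heading=0, draw]
    FD 8: (19,65.184) -> (27,65.184) [heading=0, draw]
    RT 45: heading 0 -> 315
  ]
  -- iteration 2/2 --
  RT 90: heading 315 -> 225
  RT 135: heading 225 -> 90
  REPEAT 4 [
    -- iteration 1/4 --
    FD 19: (27,65.184) -> (27,84.184) [heading=90, draw]
    FD 8: (27,84.184) -> (27,92.184) [heading=90, draw]
    RT 45: heading 90 -> 45
    -- iteration 2/4 --
    FD 19: (27,92.184) -> (40.435,105.619) [heading=45, draw]
    FD 8: (40.435,105.619) -> (46.092,111.276) [heading=45, draw]
    RT 45: heading 45 -> 0
    -- iteration 3/4 --
    FD 19: (46.092,111.276) -> (65.092,111.276) [heading=0, draw]
    FD 8: (65.092,111.276) -> (73.092,111.276) [heading=0, draw]
    RT 45: heading 0 -> 315
    -- iteration 4/4 --
    FD 19: (73.092,111.276) -> (86.527,97.841) [heading=315, draw]
    FD 8: (86.527,97.841) -> (92.184,92.184) [heading=315, draw]
    RT 45: heading 315 -> 270
  ]
]
Final: pos=(92.184,92.184), heading=270, 16 segment(s) drawn

Segment lengths:
  seg 1: (0,0) -> (-13.435,13.435), length = 19
  seg 2: (-13.435,13.435) -> (-19.092,19.092), length = 8
  seg 3: (-19.092,19.092) -> (-19.092,38.092), length = 19
  seg 4: (-19.092,38.092) -> (-19.092,46.092), length = 8
  seg 5: (-19.092,46.092) -> (-5.657,59.527), length = 19
  seg 6: (-5.657,59.527) -> (0,65.184), length = 8
  seg 7: (0,65.184) -> (19,65.184), length = 19
  seg 8: (19,65.184) -> (27,65.184), length = 8
  seg 9: (27,65.184) -> (27,84.184), length = 19
  seg 10: (27,84.184) -> (27,92.184), length = 8
  seg 11: (27,92.184) -> (40.435,105.619), length = 19
  seg 12: (40.435,105.619) -> (46.092,111.276), length = 8
  seg 13: (46.092,111.276) -> (65.092,111.276), length = 19
  seg 14: (65.092,111.276) -> (73.092,111.276), length = 8
  seg 15: (73.092,111.276) -> (86.527,97.841), length = 19
  seg 16: (86.527,97.841) -> (92.184,92.184), length = 8
Total = 216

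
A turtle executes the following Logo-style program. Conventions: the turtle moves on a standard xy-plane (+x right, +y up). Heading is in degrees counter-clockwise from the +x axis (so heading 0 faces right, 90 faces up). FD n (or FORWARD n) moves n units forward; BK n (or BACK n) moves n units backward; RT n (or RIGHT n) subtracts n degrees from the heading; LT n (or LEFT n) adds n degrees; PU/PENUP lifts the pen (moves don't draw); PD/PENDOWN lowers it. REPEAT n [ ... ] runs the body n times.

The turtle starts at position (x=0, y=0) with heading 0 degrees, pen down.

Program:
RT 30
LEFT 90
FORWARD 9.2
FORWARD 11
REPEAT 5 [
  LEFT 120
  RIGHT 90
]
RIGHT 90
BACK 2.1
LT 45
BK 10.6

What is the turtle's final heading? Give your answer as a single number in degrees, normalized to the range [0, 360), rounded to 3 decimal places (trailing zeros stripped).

Executing turtle program step by step:
Start: pos=(0,0), heading=0, pen down
RT 30: heading 0 -> 330
LT 90: heading 330 -> 60
FD 9.2: (0,0) -> (4.6,7.967) [heading=60, draw]
FD 11: (4.6,7.967) -> (10.1,17.494) [heading=60, draw]
REPEAT 5 [
  -- iteration 1/5 --
  LT 120: heading 60 -> 180
  RT 90: heading 180 -> 90
  -- iteration 2/5 --
  LT 120: heading 90 -> 210
  RT 90: heading 210 -> 120
  -- iteration 3/5 --
  LT 120: heading 120 -> 240
  RT 90: heading 240 -> 150
  -- iteration 4/5 --
  LT 120: heading 150 -> 270
  RT 90: heading 270 -> 180
  -- iteration 5/5 --
  LT 120: heading 180 -> 300
  RT 90: heading 300 -> 210
]
RT 90: heading 210 -> 120
BK 2.1: (10.1,17.494) -> (11.15,15.675) [heading=120, draw]
LT 45: heading 120 -> 165
BK 10.6: (11.15,15.675) -> (21.389,12.932) [heading=165, draw]
Final: pos=(21.389,12.932), heading=165, 4 segment(s) drawn

Answer: 165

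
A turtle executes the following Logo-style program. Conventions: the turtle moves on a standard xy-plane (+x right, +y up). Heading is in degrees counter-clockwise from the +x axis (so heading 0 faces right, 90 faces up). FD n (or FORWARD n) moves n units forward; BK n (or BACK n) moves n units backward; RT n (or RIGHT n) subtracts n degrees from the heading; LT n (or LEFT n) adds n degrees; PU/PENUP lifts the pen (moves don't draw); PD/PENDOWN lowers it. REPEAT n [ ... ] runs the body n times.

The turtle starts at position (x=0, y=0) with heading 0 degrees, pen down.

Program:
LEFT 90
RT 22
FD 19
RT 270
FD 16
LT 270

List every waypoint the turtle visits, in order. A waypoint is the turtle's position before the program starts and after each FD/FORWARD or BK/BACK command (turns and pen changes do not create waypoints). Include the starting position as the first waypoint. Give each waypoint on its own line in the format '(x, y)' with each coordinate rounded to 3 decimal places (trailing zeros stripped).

Answer: (0, 0)
(7.118, 17.616)
(-7.717, 23.61)

Derivation:
Executing turtle program step by step:
Start: pos=(0,0), heading=0, pen down
LT 90: heading 0 -> 90
RT 22: heading 90 -> 68
FD 19: (0,0) -> (7.118,17.616) [heading=68, draw]
RT 270: heading 68 -> 158
FD 16: (7.118,17.616) -> (-7.717,23.61) [heading=158, draw]
LT 270: heading 158 -> 68
Final: pos=(-7.717,23.61), heading=68, 2 segment(s) drawn
Waypoints (3 total):
(0, 0)
(7.118, 17.616)
(-7.717, 23.61)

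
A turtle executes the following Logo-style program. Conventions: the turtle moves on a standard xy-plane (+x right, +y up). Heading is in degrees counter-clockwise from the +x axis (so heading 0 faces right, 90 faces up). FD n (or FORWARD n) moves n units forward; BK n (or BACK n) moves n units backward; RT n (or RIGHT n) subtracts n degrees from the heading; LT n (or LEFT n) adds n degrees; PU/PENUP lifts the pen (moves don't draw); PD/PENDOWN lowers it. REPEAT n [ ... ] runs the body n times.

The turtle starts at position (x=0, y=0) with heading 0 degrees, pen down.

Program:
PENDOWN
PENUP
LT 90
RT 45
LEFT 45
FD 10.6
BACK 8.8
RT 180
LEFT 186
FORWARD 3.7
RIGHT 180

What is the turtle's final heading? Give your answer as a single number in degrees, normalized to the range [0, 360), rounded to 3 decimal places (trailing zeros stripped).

Answer: 276

Derivation:
Executing turtle program step by step:
Start: pos=(0,0), heading=0, pen down
PD: pen down
PU: pen up
LT 90: heading 0 -> 90
RT 45: heading 90 -> 45
LT 45: heading 45 -> 90
FD 10.6: (0,0) -> (0,10.6) [heading=90, move]
BK 8.8: (0,10.6) -> (0,1.8) [heading=90, move]
RT 180: heading 90 -> 270
LT 186: heading 270 -> 96
FD 3.7: (0,1.8) -> (-0.387,5.48) [heading=96, move]
RT 180: heading 96 -> 276
Final: pos=(-0.387,5.48), heading=276, 0 segment(s) drawn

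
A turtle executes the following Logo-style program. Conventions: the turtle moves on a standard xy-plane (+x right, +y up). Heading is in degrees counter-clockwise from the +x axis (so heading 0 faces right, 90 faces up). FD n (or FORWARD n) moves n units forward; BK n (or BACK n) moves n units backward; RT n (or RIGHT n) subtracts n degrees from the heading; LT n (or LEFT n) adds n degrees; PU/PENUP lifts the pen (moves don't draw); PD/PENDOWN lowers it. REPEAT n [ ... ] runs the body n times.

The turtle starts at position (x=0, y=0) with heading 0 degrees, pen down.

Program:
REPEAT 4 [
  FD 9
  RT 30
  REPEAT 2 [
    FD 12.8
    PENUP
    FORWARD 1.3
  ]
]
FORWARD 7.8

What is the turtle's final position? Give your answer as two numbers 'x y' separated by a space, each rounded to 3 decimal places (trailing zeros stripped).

Answer: 41.816 -119.193

Derivation:
Executing turtle program step by step:
Start: pos=(0,0), heading=0, pen down
REPEAT 4 [
  -- iteration 1/4 --
  FD 9: (0,0) -> (9,0) [heading=0, draw]
  RT 30: heading 0 -> 330
  REPEAT 2 [
    -- iteration 1/2 --
    FD 12.8: (9,0) -> (20.085,-6.4) [heading=330, draw]
    PU: pen up
    FD 1.3: (20.085,-6.4) -> (21.211,-7.05) [heading=330, move]
    -- iteration 2/2 --
    FD 12.8: (21.211,-7.05) -> (32.296,-13.45) [heading=330, move]
    PU: pen up
    FD 1.3: (32.296,-13.45) -> (33.422,-14.1) [heading=330, move]
  ]
  -- iteration 2/4 --
  FD 9: (33.422,-14.1) -> (41.216,-18.6) [heading=330, move]
  RT 30: heading 330 -> 300
  REPEAT 2 [
    -- iteration 1/2 --
    FD 12.8: (41.216,-18.6) -> (47.616,-29.685) [heading=300, move]
    PU: pen up
    FD 1.3: (47.616,-29.685) -> (48.266,-30.811) [heading=300, move]
    -- iteration 2/2 --
    FD 12.8: (48.266,-30.811) -> (54.666,-41.896) [heading=300, move]
    PU: pen up
    FD 1.3: (54.666,-41.896) -> (55.316,-43.022) [heading=300, move]
  ]
  -- iteration 3/4 --
  FD 9: (55.316,-43.022) -> (59.816,-50.816) [heading=300, move]
  RT 30: heading 300 -> 270
  REPEAT 2 [
    -- iteration 1/2 --
    FD 12.8: (59.816,-50.816) -> (59.816,-63.616) [heading=270, move]
    PU: pen up
    FD 1.3: (59.816,-63.616) -> (59.816,-64.916) [heading=270, move]
    -- iteration 2/2 --
    FD 12.8: (59.816,-64.916) -> (59.816,-77.716) [heading=270, move]
    PU: pen up
    FD 1.3: (59.816,-77.716) -> (59.816,-79.016) [heading=270, move]
  ]
  -- iteration 4/4 --
  FD 9: (59.816,-79.016) -> (59.816,-88.016) [heading=270, move]
  RT 30: heading 270 -> 240
  REPEAT 2 [
    -- iteration 1/2 --
    FD 12.8: (59.816,-88.016) -> (53.416,-99.101) [heading=240, move]
    PU: pen up
    FD 1.3: (53.416,-99.101) -> (52.766,-100.227) [heading=240, move]
    -- iteration 2/2 --
    FD 12.8: (52.766,-100.227) -> (46.366,-111.312) [heading=240, move]
    PU: pen up
    FD 1.3: (46.366,-111.312) -> (45.716,-112.438) [heading=240, move]
  ]
]
FD 7.8: (45.716,-112.438) -> (41.816,-119.193) [heading=240, move]
Final: pos=(41.816,-119.193), heading=240, 2 segment(s) drawn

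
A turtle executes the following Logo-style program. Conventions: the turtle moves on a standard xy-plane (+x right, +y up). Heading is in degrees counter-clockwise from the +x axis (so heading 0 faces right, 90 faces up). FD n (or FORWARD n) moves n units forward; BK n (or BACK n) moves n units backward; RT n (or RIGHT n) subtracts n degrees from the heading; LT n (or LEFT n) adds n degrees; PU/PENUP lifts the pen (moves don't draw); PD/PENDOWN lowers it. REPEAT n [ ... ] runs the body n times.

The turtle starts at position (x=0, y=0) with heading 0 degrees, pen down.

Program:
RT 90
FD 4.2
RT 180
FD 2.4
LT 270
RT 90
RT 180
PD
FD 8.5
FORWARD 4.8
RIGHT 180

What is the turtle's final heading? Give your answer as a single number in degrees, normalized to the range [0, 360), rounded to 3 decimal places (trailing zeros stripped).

Answer: 270

Derivation:
Executing turtle program step by step:
Start: pos=(0,0), heading=0, pen down
RT 90: heading 0 -> 270
FD 4.2: (0,0) -> (0,-4.2) [heading=270, draw]
RT 180: heading 270 -> 90
FD 2.4: (0,-4.2) -> (0,-1.8) [heading=90, draw]
LT 270: heading 90 -> 0
RT 90: heading 0 -> 270
RT 180: heading 270 -> 90
PD: pen down
FD 8.5: (0,-1.8) -> (0,6.7) [heading=90, draw]
FD 4.8: (0,6.7) -> (0,11.5) [heading=90, draw]
RT 180: heading 90 -> 270
Final: pos=(0,11.5), heading=270, 4 segment(s) drawn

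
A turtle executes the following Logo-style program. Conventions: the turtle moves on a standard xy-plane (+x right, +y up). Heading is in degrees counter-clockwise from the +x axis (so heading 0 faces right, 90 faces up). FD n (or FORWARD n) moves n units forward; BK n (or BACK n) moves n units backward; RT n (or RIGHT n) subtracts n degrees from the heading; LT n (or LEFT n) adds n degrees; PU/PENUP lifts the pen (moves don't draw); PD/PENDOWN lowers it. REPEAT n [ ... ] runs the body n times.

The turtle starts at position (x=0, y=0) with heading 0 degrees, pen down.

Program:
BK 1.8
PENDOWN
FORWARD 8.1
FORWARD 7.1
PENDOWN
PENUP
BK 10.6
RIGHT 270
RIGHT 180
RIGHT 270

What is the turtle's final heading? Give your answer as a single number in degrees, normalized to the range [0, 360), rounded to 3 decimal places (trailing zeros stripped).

Executing turtle program step by step:
Start: pos=(0,0), heading=0, pen down
BK 1.8: (0,0) -> (-1.8,0) [heading=0, draw]
PD: pen down
FD 8.1: (-1.8,0) -> (6.3,0) [heading=0, draw]
FD 7.1: (6.3,0) -> (13.4,0) [heading=0, draw]
PD: pen down
PU: pen up
BK 10.6: (13.4,0) -> (2.8,0) [heading=0, move]
RT 270: heading 0 -> 90
RT 180: heading 90 -> 270
RT 270: heading 270 -> 0
Final: pos=(2.8,0), heading=0, 3 segment(s) drawn

Answer: 0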